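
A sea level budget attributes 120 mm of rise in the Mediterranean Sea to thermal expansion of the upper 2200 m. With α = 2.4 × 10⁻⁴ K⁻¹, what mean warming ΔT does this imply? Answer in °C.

ΔT = Δh/(αH) = 0.12 / (2.4×10⁻⁴ × 2200) ≈ 0.2273 °C

0.227 °C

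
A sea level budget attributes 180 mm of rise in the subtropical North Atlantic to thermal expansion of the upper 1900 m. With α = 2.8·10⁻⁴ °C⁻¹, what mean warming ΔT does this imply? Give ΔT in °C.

ΔT ≈ 0.338 °C

ΔT = Δh/(αH) = 0.18 / (2.8×10⁻⁴ × 1900) ≈ 0.3383 °C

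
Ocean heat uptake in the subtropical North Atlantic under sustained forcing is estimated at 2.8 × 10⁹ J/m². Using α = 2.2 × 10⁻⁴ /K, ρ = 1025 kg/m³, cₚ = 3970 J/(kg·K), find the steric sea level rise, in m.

Δh = αQ/(ρcₚ) = 2.2×10⁻⁴ × 2.8×10⁹ / (1025 × 3970) ≈ 0.15138 m

Δh = 0.15 m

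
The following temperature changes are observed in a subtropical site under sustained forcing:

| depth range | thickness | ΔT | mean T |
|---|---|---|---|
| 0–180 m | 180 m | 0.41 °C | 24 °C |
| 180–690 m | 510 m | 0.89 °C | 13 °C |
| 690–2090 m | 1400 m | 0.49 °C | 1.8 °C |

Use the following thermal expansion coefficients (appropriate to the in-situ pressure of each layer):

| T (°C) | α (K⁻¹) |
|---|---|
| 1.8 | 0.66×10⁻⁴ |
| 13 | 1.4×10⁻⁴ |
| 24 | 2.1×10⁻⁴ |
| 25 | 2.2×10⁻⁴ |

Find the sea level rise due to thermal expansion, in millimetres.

about 120 mm

Layer 1 at 24 °C → α = 2.1×10⁻⁴ K⁻¹
Layer 2 at 13 °C → α = 1.4×10⁻⁴ K⁻¹
Layer 3 at 1.8 °C → α = 0.66×10⁻⁴ K⁻¹
Layer 1: 2.1×10⁻⁴ × 0.41 × 180 = 0.015498 m
510 × 0.89 × 1.4×10⁻⁴ = 0.063546 m
690–2090 m: 0.66×10⁻⁴ × 1400 × 0.49 = 0.045276 m
Δh = 0.015498 + 0.063546 + 0.045276 = 0.12432 m ≈ 120 mm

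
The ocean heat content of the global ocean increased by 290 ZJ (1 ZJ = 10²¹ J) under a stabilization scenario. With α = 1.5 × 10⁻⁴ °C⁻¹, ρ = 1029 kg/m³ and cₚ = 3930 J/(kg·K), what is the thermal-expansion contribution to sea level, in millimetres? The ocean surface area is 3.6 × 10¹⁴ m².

Δh ≈ 30 mm

Per unit area: Q = 290×10²¹ / (3.6×10¹⁴) ≈ 8.056×10⁸ J/m²
Δh = αQ/(ρcₚ) = 1.5×10⁻⁴ × 8.056×10⁸ / (1029 × 3930) ≈ 0.029882 m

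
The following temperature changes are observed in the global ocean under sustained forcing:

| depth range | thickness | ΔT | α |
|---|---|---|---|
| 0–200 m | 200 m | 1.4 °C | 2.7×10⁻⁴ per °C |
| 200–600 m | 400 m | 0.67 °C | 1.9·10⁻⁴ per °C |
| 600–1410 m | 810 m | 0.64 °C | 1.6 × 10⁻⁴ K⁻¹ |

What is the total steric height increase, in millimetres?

Δh ≈ 210 mm

0–200 m: 200 × 2.7×10⁻⁴ × 1.4 = 0.07560 m
Layer 2: 400 × 0.67 × 1.9×10⁻⁴ = 0.05092 m
600–1410 m: 810 × 1.6×10⁻⁴ × 0.64 = 0.082944 m
Δh = 0.07560 + 0.05092 + 0.082944 = 0.209464 m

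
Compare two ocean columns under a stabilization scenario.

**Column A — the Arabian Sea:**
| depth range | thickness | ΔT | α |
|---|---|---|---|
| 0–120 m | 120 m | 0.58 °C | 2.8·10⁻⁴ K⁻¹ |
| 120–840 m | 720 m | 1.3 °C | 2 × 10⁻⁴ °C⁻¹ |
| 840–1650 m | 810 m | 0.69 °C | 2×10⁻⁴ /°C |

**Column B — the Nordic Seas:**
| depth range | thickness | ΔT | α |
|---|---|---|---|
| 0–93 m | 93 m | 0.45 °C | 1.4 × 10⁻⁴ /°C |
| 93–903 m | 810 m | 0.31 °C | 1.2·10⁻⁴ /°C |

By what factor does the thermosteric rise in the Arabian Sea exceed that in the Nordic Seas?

A 0–120 m: 2.8×10⁻⁴ × 120 × 0.58 = 0.019488 m
A Layer 2: 720 × 1.3 × 2×10⁻⁴ = 0.18720 m
A 810 × 0.69 × 2×10⁻⁴ = 0.11178 m
A total: 0.318468 m
B Layer 1: 1.4×10⁻⁴ × 93 × 0.45 = 0.005859 m
B 93–903 m: 1.2×10⁻⁴ × 810 × 0.31 = 0.030132 m
B total: 0.035991 m
Ratio: 0.318468 / 0.035991 ≈ 8.849

8.8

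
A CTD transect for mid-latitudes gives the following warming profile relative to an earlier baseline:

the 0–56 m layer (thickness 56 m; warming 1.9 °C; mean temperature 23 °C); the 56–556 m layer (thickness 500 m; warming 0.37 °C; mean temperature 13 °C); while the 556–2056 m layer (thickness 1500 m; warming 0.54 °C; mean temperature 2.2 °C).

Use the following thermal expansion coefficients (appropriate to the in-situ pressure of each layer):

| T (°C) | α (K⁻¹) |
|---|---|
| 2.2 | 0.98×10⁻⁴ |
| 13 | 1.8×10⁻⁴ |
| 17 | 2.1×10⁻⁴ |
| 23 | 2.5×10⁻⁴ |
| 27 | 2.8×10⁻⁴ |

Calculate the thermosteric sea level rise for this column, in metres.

0.139 m

Layer 1 at 23 °C → α = 2.5×10⁻⁴ K⁻¹
Layer 2 at 13 °C → α = 1.8×10⁻⁴ K⁻¹
Layer 3 at 2.2 °C → α = 0.98×10⁻⁴ K⁻¹
0–56 m: 56 × 1.9 × 2.5×10⁻⁴ = 0.02660 m
56–556 m: 500 × 0.37 × 1.8×10⁻⁴ = 0.03330 m
Layer 3: 0.54 × 0.98×10⁻⁴ × 1500 = 0.07938 m
Δh = 0.02660 + 0.03330 + 0.07938 = 0.13928 m ≈ 0.139 m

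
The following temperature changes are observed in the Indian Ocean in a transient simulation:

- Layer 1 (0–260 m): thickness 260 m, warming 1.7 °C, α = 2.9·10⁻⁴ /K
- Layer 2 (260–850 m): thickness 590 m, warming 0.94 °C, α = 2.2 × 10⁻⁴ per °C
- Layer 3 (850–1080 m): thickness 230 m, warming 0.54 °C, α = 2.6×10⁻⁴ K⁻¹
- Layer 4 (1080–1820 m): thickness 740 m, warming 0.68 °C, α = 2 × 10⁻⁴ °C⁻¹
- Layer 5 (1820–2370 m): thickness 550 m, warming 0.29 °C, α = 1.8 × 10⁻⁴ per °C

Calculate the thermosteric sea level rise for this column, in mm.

Layer 1: 2.9×10⁻⁴ × 1.7 × 260 = 0.12818 m
260–850 m: 2.2×10⁻⁴ × 0.94 × 590 = 0.122012 m
850–1080 m: 230 × 0.54 × 2.6×10⁻⁴ = 0.032292 m
2×10⁻⁴ × 740 × 0.68 = 0.10064 m
550 × 0.29 × 1.8×10⁻⁴ = 0.02871 m
Δh = 0.12818 + 0.122012 + 0.032292 + 0.10064 + 0.02871 = 0.411834 m

Δh = 412 mm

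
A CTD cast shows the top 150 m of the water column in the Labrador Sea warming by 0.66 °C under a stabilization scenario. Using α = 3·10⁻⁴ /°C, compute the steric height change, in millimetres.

Δh = αΔT·H = 3×10⁻⁴ × 0.66 × 150 = 0.02970 m

about 30 mm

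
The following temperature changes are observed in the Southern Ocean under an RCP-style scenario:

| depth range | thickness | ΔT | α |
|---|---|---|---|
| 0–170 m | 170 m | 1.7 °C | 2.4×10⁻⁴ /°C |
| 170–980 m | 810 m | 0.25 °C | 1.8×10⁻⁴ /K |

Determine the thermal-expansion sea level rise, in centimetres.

10.6 cm

0–170 m: 170 × 2.4×10⁻⁴ × 1.7 = 0.06936 m
170–980 m: 810 × 0.25 × 1.8×10⁻⁴ = 0.03645 m
Δh = 0.06936 + 0.03645 = 0.10581 m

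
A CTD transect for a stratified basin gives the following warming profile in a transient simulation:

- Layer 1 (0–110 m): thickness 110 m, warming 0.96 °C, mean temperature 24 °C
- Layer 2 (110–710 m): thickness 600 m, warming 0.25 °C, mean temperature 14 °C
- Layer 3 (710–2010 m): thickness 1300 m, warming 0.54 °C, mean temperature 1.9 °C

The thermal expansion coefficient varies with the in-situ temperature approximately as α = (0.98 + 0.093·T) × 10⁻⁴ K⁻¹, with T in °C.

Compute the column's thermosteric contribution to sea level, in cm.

Layer 1: α = (0.98 + 0.093×24)×10⁻⁴ = 3.212×10⁻⁴ K⁻¹
Layer 2: α = (0.98 + 0.093×14)×10⁻⁴ = 2.282×10⁻⁴ K⁻¹
Layer 3: α = (0.98 + 0.093×1.9)×10⁻⁴ = 1.1567×10⁻⁴ K⁻¹
0.96 × 110 × 3.212×10⁻⁴ = 0.03391872 m
Layer 2: 600 × 2.282×10⁻⁴ × 0.25 = 0.03423 m
1300 × 1.1567×10⁻⁴ × 0.54 = 0.08120034 m
Δh = 0.03391872 + 0.03423 + 0.08120034 = 0.14934906 m

15 cm of thermosteric rise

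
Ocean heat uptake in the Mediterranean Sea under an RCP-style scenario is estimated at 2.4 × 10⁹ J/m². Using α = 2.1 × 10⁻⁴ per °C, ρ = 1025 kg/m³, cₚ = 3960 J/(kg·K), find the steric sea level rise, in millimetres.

Δh = αQ/(ρcₚ) = 2.1×10⁻⁴ × 2.4×10⁹ / (1025 × 3960) ≈ 0.12417 m

Δh = 120 mm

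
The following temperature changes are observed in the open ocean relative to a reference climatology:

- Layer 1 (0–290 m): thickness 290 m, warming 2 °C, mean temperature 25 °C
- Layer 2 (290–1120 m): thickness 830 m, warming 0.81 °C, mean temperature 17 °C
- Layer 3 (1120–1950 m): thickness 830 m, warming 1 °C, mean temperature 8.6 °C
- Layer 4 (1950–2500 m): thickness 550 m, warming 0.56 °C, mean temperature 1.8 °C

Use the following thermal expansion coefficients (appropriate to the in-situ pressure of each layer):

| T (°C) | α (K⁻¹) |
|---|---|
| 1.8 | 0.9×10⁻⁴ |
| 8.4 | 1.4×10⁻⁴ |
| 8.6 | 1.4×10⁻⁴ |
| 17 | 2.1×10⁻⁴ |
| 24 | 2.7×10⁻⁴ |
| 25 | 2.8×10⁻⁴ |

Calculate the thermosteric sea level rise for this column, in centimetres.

44.8 cm of thermosteric rise

Layer 1 at 25 °C → α = 2.8×10⁻⁴ K⁻¹
Layer 2 at 17 °C → α = 2.1×10⁻⁴ K⁻¹
Layer 3 at 8.6 °C → α = 1.4×10⁻⁴ K⁻¹
Layer 4 at 1.8 °C → α = 0.9×10⁻⁴ K⁻¹
2.8×10⁻⁴ × 290 × 2 = 0.16240 m
830 × 0.81 × 2.1×10⁻⁴ = 0.141183 m
1120–1950 m: 1.4×10⁻⁴ × 1 × 830 = 0.11620 m
Layer 4: 0.56 × 0.9×10⁻⁴ × 550 = 0.02772 m
Δh = 0.16240 + 0.141183 + 0.11620 + 0.02772 = 0.447503 m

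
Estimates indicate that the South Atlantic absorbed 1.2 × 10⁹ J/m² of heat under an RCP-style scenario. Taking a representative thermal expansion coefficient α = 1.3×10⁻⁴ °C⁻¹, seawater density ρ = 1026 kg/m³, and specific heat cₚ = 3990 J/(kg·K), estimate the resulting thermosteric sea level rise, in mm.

Δh = αQ/(ρcₚ) = 1.3×10⁻⁴ × 1.2×10⁹ / (1026 × 3990) ≈ 0.038107 m

38.1 mm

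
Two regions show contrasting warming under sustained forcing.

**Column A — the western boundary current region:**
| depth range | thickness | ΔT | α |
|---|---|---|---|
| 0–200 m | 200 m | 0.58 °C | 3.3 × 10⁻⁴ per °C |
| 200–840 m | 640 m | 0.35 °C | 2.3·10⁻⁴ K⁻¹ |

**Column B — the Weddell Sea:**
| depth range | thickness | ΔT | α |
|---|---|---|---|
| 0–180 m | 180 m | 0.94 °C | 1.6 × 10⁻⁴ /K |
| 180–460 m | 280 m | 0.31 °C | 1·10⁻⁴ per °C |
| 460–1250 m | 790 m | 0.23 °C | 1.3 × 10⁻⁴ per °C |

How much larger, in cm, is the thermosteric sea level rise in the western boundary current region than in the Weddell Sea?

3.04 cm

A 3.3×10⁻⁴ × 0.58 × 200 = 0.03828 m
A 2.3×10⁻⁴ × 640 × 0.35 = 0.05152 m
A total: 0.08980 m
B 0–180 m: 1.6×10⁻⁴ × 180 × 0.94 = 0.027072 m
B Layer 2: 0.31 × 1×10⁻⁴ × 280 = 0.00868 m
B 1.3×10⁻⁴ × 790 × 0.23 = 0.023621 m
B total: 0.059373 m
Difference: 0.08980 − 0.059373 = 0.030427 m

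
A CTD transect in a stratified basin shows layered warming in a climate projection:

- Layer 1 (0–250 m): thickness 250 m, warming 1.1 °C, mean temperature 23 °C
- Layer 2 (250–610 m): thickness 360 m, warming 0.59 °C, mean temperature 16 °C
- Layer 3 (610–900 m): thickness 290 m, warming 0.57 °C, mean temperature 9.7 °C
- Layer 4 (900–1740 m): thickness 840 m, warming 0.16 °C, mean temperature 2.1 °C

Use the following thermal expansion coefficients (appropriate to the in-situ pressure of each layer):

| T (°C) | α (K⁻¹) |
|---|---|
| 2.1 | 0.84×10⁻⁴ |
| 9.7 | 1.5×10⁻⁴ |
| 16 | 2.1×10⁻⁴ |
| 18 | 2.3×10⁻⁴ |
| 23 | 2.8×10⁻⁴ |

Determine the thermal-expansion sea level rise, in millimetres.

Layer 1 at 23 °C → α = 2.8×10⁻⁴ K⁻¹
Layer 2 at 16 °C → α = 2.1×10⁻⁴ K⁻¹
Layer 3 at 9.7 °C → α = 1.5×10⁻⁴ K⁻¹
Layer 4 at 2.1 °C → α = 0.84×10⁻⁴ K⁻¹
2.8×10⁻⁴ × 250 × 1.1 = 0.07700 m
2.1×10⁻⁴ × 0.59 × 360 = 0.044604 m
0.57 × 1.5×10⁻⁴ × 290 = 0.024795 m
0.84×10⁻⁴ × 840 × 0.16 = 0.0112896 m
Δh = 0.07700 + 0.044604 + 0.024795 + 0.0112896 = 0.1576886 m ≈ 158 mm

Δh = 158 mm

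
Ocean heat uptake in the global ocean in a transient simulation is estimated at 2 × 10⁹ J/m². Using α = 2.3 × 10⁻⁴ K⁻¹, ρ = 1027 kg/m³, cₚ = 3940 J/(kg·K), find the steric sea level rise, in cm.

Δh = αQ/(ρcₚ) = 2.3×10⁻⁴ × 2×10⁹ / (1027 × 3940) ≈ 0.11368 m

11.4 cm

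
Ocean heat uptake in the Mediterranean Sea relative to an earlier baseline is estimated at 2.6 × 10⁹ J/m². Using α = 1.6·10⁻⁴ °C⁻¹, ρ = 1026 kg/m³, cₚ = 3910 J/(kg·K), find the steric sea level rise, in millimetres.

104 mm of thermosteric rise

Δh = αQ/(ρcₚ) = 1.6×10⁻⁴ × 2.6×10⁹ / (1026 × 3910) ≈ 0.10370 m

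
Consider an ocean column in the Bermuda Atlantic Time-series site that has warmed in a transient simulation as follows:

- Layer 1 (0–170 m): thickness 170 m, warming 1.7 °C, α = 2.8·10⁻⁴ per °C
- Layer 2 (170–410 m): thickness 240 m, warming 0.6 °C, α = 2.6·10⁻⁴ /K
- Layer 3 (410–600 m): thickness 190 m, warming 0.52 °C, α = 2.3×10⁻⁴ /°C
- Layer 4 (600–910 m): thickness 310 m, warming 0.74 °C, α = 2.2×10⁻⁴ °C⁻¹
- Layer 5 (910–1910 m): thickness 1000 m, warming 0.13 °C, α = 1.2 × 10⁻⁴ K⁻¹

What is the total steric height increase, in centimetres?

0–170 m: 170 × 2.8×10⁻⁴ × 1.7 = 0.08092 m
170–410 m: 0.6 × 240 × 2.6×10⁻⁴ = 0.03744 m
Layer 3: 0.52 × 2.3×10⁻⁴ × 190 = 0.022724 m
310 × 2.2×10⁻⁴ × 0.74 = 0.050468 m
Layer 5: 1.2×10⁻⁴ × 1000 × 0.13 = 0.01560 m
Δh = 0.08092 + 0.03744 + 0.022724 + 0.050468 + 0.01560 = 0.207152 m

21 cm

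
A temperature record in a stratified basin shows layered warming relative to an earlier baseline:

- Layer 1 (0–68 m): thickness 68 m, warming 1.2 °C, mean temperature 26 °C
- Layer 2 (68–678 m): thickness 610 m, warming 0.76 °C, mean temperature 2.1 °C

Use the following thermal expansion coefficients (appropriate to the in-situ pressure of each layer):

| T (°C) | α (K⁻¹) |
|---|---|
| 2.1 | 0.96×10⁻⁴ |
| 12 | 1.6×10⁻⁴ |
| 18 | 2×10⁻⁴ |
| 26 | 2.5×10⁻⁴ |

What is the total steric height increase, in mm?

Δh ≈ 65 mm

Layer 1 at 26 °C → α = 2.5×10⁻⁴ K⁻¹
Layer 2 at 2.1 °C → α = 0.96×10⁻⁴ K⁻¹
0–68 m: 2.5×10⁻⁴ × 1.2 × 68 = 0.02040 m
68–678 m: 0.76 × 610 × 0.96×10⁻⁴ = 0.0445056 m
Δh = 0.02040 + 0.0445056 = 0.0649056 m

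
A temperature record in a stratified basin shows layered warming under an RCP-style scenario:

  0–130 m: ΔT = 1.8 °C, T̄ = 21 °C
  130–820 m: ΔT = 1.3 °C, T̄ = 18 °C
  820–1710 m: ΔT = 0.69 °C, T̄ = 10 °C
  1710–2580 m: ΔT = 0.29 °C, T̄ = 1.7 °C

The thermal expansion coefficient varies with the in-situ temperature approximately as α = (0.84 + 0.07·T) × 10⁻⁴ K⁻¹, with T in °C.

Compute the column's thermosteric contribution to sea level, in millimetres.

Layer 1: α = (0.84 + 0.07×21)×10⁻⁴ = 2.31×10⁻⁴ K⁻¹
Layer 2: α = (0.84 + 0.07×18)×10⁻⁴ = 2.1×10⁻⁴ K⁻¹
Layer 3: α = (0.84 + 0.07×10)×10⁻⁴ = 1.54×10⁻⁴ K⁻¹
Layer 4: α = (0.84 + 0.07×1.7)×10⁻⁴ = 0.959×10⁻⁴ K⁻¹
1.8 × 2.31×10⁻⁴ × 130 = 0.054054 m
1.3 × 2.1×10⁻⁴ × 690 = 0.18837 m
820–1710 m: 890 × 0.69 × 1.54×10⁻⁴ = 0.0945714 m
Layer 4: 0.29 × 870 × 0.959×10⁻⁴ = 0.02419557 m
Δh = 0.054054 + 0.18837 + 0.0945714 + 0.02419557 = 0.36119097 m ≈ 360 mm

Δh = 360 mm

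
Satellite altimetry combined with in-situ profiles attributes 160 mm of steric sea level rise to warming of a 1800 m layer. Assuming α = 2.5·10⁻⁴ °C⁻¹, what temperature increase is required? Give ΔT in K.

ΔT ≈ 0.36 K

ΔT = Δh/(αH) = 0.16 / (2.5×10⁻⁴ × 1800) ≈ 0.3556 K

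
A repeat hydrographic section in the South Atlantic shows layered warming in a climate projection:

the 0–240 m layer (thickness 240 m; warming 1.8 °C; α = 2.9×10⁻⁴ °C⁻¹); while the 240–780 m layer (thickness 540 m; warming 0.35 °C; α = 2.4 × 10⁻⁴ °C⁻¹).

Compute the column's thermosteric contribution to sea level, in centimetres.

0–240 m: 2.9×10⁻⁴ × 1.8 × 240 = 0.12528 m
Layer 2: 540 × 0.35 × 2.4×10⁻⁴ = 0.04536 m
Δh = 0.12528 + 0.04536 = 0.17064 m

Δh = 17.1 cm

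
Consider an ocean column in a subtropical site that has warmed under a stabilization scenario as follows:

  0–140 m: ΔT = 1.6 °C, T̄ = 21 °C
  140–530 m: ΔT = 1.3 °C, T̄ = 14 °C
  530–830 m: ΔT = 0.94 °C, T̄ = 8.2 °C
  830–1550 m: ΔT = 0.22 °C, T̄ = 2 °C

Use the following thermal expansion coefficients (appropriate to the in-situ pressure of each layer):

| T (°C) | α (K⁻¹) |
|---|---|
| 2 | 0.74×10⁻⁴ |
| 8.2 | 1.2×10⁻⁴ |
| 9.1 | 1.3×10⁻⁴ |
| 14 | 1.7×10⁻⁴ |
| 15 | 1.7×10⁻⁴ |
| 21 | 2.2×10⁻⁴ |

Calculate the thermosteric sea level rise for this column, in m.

Layer 1 at 21 °C → α = 2.2×10⁻⁴ K⁻¹
Layer 2 at 14 °C → α = 1.7×10⁻⁴ K⁻¹
Layer 3 at 8.2 °C → α = 1.2×10⁻⁴ K⁻¹
Layer 4 at 2 °C → α = 0.74×10⁻⁴ K⁻¹
1.6 × 140 × 2.2×10⁻⁴ = 0.04928 m
1.3 × 1.7×10⁻⁴ × 390 = 0.08619 m
Layer 3: 1.2×10⁻⁴ × 300 × 0.94 = 0.03384 m
Layer 4: 0.22 × 720 × 0.74×10⁻⁴ = 0.0117216 m
Δh = 0.04928 + 0.08619 + 0.03384 + 0.0117216 = 0.1810316 m ≈ 0.18 m

Δh ≈ 0.18 m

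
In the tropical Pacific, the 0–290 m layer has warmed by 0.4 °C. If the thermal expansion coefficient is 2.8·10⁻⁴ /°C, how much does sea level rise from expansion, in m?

Δh = αΔT·H = 2.8×10⁻⁴ × 0.4 × 290 = 0.03248 m

about 0.0325 m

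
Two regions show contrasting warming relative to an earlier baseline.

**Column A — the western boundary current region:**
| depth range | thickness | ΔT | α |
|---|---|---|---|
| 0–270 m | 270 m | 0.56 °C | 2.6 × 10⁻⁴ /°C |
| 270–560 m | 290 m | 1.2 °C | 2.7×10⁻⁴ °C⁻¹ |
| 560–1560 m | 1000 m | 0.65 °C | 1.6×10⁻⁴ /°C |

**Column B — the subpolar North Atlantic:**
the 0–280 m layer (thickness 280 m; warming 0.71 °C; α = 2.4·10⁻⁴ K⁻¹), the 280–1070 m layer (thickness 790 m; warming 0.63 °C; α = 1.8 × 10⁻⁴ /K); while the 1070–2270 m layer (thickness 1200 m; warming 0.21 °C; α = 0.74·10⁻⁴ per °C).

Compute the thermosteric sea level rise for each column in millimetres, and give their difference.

A: 240 mm; B: 160 mm; difference 81 mm

A Layer 1: 2.6×10⁻⁴ × 0.56 × 270 = 0.039312 m
A Layer 2: 290 × 1.2 × 2.7×10⁻⁴ = 0.09396 m
A Layer 3: 0.65 × 1000 × 1.6×10⁻⁴ = 0.10400 m
A total: 0.237272 m
B 0–280 m: 2.4×10⁻⁴ × 280 × 0.71 = 0.047712 m
B 790 × 1.8×10⁻⁴ × 0.63 = 0.089586 m
B Layer 3: 1200 × 0.21 × 0.74×10⁻⁴ = 0.018648 m
B total: 0.155946 m
Difference: 0.237272 − 0.155946 = 0.081326 m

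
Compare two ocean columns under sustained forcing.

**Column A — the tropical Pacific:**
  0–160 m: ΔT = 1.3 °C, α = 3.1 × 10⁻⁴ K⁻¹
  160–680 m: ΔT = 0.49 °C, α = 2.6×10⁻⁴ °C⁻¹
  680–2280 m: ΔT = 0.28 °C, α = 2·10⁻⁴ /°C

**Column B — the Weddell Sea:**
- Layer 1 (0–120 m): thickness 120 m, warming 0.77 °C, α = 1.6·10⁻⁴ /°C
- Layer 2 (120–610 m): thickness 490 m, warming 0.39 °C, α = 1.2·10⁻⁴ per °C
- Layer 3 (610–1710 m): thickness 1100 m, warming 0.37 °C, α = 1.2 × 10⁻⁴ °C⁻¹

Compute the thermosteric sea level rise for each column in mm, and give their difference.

A: 220 mm; B: 86.6 mm; difference 134 mm

A 0–160 m: 160 × 1.3 × 3.1×10⁻⁴ = 0.06448 m
A 160–680 m: 2.6×10⁻⁴ × 520 × 0.49 = 0.066248 m
A 1600 × 0.28 × 2×10⁻⁴ = 0.08960 m
A total: 0.220328 m
B Layer 1: 0.77 × 1.6×10⁻⁴ × 120 = 0.014784 m
B 120–610 m: 490 × 0.39 × 1.2×10⁻⁴ = 0.022932 m
B Layer 3: 1.2×10⁻⁴ × 1100 × 0.37 = 0.04884 m
B total: 0.086556 m
Difference: 0.220328 − 0.086556 = 0.133772 m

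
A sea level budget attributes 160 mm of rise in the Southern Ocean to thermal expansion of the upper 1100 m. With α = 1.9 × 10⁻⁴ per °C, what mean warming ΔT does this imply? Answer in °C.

ΔT = Δh/(αH) = 0.16 / (1.9×10⁻⁴ × 1100) ≈ 0.7656 °C

ΔT ≈ 0.77 °C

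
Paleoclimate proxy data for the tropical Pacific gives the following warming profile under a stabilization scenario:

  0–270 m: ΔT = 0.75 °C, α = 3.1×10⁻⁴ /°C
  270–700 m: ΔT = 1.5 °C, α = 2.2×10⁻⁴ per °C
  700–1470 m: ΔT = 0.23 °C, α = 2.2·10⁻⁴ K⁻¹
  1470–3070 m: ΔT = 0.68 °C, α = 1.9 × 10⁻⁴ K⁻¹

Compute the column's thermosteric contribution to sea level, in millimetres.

Δh = 450 mm

0–270 m: 0.75 × 270 × 3.1×10⁻⁴ = 0.062775 m
1.5 × 2.2×10⁻⁴ × 430 = 0.14190 m
Layer 3: 0.23 × 2.2×10⁻⁴ × 770 = 0.038962 m
Layer 4: 0.68 × 1.9×10⁻⁴ × 1600 = 0.20672 m
Δh = 0.062775 + 0.14190 + 0.038962 + 0.20672 = 0.450357 m ≈ 450 mm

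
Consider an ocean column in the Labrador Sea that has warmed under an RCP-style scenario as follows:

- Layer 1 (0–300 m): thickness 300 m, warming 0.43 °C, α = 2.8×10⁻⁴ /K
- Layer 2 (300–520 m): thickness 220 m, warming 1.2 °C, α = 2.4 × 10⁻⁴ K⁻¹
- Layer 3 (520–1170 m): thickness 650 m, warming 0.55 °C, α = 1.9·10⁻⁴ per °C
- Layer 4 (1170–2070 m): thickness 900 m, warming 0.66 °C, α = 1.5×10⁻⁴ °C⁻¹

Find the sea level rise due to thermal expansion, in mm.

Δh = 257 mm

0–300 m: 0.43 × 300 × 2.8×10⁻⁴ = 0.03612 m
300–520 m: 220 × 1.2 × 2.4×10⁻⁴ = 0.06336 m
1.9×10⁻⁴ × 650 × 0.55 = 0.067925 m
900 × 0.66 × 1.5×10⁻⁴ = 0.08910 m
Δh = 0.03612 + 0.06336 + 0.067925 + 0.08910 = 0.256505 m ≈ 257 mm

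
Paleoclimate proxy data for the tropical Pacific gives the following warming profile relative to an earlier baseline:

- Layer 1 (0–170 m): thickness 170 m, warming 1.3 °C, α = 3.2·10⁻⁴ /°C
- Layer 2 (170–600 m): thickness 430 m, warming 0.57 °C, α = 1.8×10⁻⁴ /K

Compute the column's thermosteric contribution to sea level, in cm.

1.3 × 3.2×10⁻⁴ × 170 = 0.07072 m
430 × 0.57 × 1.8×10⁻⁴ = 0.044118 m
Δh = 0.07072 + 0.044118 = 0.114838 m

11 cm of thermosteric rise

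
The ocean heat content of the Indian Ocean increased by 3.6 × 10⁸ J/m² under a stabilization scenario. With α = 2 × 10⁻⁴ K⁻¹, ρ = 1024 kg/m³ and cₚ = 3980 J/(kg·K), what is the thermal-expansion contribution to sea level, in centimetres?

Δh = αQ/(ρcₚ) = 2×10⁻⁴ × 3.6×10⁸ / (1024 × 3980) ≈ 0.017666 m

Δh ≈ 1.77 cm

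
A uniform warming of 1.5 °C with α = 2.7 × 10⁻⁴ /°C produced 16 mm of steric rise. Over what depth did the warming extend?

about 40 m

H = Δh/(αΔT) = 0.016 / (2.7×10⁻⁴ × 1.5) ≈ 39.51 m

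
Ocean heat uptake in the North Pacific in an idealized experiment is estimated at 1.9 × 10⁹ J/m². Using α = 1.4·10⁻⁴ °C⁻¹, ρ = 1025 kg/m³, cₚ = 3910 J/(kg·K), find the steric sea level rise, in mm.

Δh ≈ 66 mm

Δh = αQ/(ρcₚ) = 1.4×10⁻⁴ × 1.9×10⁹ / (1025 × 3910) ≈ 0.066371 m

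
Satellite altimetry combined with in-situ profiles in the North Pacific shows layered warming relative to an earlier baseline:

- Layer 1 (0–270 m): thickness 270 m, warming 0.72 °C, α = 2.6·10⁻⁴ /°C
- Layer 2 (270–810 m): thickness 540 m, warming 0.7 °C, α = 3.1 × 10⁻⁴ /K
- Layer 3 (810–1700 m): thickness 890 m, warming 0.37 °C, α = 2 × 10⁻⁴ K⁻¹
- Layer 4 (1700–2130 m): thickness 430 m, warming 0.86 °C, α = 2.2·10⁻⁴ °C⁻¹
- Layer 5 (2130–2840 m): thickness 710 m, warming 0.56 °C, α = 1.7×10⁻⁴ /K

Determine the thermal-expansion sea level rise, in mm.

0–270 m: 0.72 × 2.6×10⁻⁴ × 270 = 0.050544 m
Layer 2: 3.1×10⁻⁴ × 540 × 0.7 = 0.11718 m
Layer 3: 2×10⁻⁴ × 890 × 0.37 = 0.06586 m
1700–2130 m: 0.86 × 430 × 2.2×10⁻⁴ = 0.081356 m
2130–2840 m: 1.7×10⁻⁴ × 0.56 × 710 = 0.067592 m
Δh = 0.050544 + 0.11718 + 0.06586 + 0.081356 + 0.067592 = 0.382532 m ≈ 383 mm

383 mm of thermosteric rise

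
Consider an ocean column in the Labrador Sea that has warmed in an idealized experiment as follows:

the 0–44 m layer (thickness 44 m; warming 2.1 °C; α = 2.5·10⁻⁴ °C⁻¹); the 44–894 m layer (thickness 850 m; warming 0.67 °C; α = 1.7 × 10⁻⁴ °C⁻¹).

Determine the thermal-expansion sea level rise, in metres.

44 × 2.1 × 2.5×10⁻⁴ = 0.02310 m
Layer 2: 850 × 1.7×10⁻⁴ × 0.67 = 0.096815 m
Δh = 0.02310 + 0.096815 = 0.119915 m ≈ 0.120 m

Δh ≈ 0.120 m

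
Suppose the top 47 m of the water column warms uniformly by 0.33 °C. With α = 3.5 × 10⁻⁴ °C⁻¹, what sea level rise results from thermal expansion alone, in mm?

Δh = αΔT·H = 3.5×10⁻⁴ × 0.33 × 47 = 0.0054285 m

Δh = 5.4 mm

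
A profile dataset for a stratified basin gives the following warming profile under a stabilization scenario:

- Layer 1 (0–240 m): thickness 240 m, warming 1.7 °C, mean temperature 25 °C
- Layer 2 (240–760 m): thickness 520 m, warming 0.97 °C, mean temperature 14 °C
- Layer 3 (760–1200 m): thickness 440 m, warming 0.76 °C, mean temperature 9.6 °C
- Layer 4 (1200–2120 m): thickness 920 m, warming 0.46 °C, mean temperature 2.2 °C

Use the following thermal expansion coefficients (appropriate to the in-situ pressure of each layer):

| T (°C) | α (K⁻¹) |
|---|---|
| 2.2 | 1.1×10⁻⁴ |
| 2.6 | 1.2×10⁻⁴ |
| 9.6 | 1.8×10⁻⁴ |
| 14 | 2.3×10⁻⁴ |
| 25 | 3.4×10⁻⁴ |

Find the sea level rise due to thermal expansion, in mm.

361 mm of thermosteric rise

Layer 1 at 25 °C → α = 3.4×10⁻⁴ K⁻¹
Layer 2 at 14 °C → α = 2.3×10⁻⁴ K⁻¹
Layer 3 at 9.6 °C → α = 1.8×10⁻⁴ K⁻¹
Layer 4 at 2.2 °C → α = 1.1×10⁻⁴ K⁻¹
Layer 1: 240 × 1.7 × 3.4×10⁻⁴ = 0.13872 m
240–760 m: 520 × 0.97 × 2.3×10⁻⁴ = 0.116012 m
1.8×10⁻⁴ × 0.76 × 440 = 0.060192 m
1200–2120 m: 1.1×10⁻⁴ × 0.46 × 920 = 0.046552 m
Δh = 0.13872 + 0.116012 + 0.060192 + 0.046552 = 0.361476 m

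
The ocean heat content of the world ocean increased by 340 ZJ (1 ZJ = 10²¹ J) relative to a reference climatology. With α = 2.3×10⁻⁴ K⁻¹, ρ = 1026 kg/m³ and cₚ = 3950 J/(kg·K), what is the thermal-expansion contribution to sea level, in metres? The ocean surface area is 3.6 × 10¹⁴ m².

Per unit area: Q = 340×10²¹ / (3.6×10¹⁴) ≈ 9.444×10⁸ J/m²
Δh = αQ/(ρcₚ) = 2.3×10⁻⁴ × 9.444×10⁸ / (1026 × 3950) ≈ 0.053597 m

Δh ≈ 0.054 m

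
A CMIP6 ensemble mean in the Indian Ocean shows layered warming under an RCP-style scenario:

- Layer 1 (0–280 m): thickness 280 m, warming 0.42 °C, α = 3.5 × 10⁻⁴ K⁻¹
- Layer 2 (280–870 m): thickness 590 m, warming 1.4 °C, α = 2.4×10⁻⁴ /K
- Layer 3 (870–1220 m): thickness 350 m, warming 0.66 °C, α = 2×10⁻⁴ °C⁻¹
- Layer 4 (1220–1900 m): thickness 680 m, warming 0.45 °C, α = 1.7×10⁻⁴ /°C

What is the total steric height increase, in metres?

Δh ≈ 0.338 m

0–280 m: 0.42 × 280 × 3.5×10⁻⁴ = 0.04116 m
Layer 2: 1.4 × 590 × 2.4×10⁻⁴ = 0.19824 m
870–1220 m: 350 × 0.66 × 2×10⁻⁴ = 0.04620 m
680 × 0.45 × 1.7×10⁻⁴ = 0.05202 m
Δh = 0.04116 + 0.19824 + 0.04620 + 0.05202 = 0.33762 m ≈ 0.338 m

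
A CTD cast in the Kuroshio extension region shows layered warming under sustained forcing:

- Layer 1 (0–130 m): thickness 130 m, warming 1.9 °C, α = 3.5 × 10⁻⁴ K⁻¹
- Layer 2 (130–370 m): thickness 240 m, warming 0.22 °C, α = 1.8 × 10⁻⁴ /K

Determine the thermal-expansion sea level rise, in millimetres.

96 mm of thermosteric rise

0–130 m: 3.5×10⁻⁴ × 130 × 1.9 = 0.08645 m
Layer 2: 240 × 0.22 × 1.8×10⁻⁴ = 0.009504 m
Δh = 0.08645 + 0.009504 = 0.095954 m ≈ 96 mm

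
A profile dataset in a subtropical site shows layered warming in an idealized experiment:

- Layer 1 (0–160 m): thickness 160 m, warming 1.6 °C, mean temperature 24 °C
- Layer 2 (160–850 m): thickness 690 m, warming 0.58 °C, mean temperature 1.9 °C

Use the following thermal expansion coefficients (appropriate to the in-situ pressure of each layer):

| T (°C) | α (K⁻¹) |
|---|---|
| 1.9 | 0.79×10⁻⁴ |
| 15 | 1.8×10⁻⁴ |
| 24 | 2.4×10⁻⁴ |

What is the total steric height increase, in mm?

Layer 1 at 24 °C → α = 2.4×10⁻⁴ K⁻¹
Layer 2 at 1.9 °C → α = 0.79×10⁻⁴ K⁻¹
2.4×10⁻⁴ × 1.6 × 160 = 0.06144 m
0.58 × 690 × 0.79×10⁻⁴ = 0.0316158 m
Δh = 0.06144 + 0.0316158 = 0.0930558 m

Δh ≈ 93.1 mm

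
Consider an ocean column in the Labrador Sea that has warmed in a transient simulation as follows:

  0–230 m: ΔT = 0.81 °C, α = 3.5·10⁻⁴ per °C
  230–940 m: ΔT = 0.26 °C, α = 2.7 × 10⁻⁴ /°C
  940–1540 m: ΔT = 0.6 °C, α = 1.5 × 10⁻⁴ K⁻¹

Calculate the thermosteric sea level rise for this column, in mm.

170 mm of thermosteric rise

3.5×10⁻⁴ × 0.81 × 230 = 0.065205 m
Layer 2: 0.26 × 2.7×10⁻⁴ × 710 = 0.049842 m
Layer 3: 1.5×10⁻⁴ × 0.6 × 600 = 0.05400 m
Δh = 0.065205 + 0.049842 + 0.05400 = 0.169047 m ≈ 170 mm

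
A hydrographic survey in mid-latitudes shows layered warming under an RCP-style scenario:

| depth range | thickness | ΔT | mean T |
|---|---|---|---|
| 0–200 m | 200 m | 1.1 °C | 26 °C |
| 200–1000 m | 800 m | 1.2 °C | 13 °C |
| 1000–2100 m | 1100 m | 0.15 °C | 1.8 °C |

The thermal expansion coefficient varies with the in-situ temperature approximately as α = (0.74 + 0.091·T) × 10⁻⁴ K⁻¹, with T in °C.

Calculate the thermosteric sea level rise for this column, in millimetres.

Layer 1: α = (0.74 + 0.091×26)×10⁻⁴ = 3.106×10⁻⁴ K⁻¹
Layer 2: α = (0.74 + 0.091×13)×10⁻⁴ = 1.923×10⁻⁴ K⁻¹
Layer 3: α = (0.74 + 0.091×1.8)×10⁻⁴ = 0.9038×10⁻⁴ K⁻¹
200 × 1.1 × 3.106×10⁻⁴ = 0.068332 m
1.2 × 1.923×10⁻⁴ × 800 = 0.184608 m
Layer 3: 1100 × 0.15 × 0.9038×10⁻⁴ = 0.0149127 m
Δh = 0.068332 + 0.184608 + 0.0149127 = 0.2678527 m

268 mm of thermosteric rise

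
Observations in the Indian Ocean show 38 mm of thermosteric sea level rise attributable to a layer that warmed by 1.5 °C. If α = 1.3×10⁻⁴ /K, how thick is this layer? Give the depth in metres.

H ≈ 195 m

H = Δh/(αΔT) = 0.038 / (1.3×10⁻⁴ × 1.5) ≈ 194.9 m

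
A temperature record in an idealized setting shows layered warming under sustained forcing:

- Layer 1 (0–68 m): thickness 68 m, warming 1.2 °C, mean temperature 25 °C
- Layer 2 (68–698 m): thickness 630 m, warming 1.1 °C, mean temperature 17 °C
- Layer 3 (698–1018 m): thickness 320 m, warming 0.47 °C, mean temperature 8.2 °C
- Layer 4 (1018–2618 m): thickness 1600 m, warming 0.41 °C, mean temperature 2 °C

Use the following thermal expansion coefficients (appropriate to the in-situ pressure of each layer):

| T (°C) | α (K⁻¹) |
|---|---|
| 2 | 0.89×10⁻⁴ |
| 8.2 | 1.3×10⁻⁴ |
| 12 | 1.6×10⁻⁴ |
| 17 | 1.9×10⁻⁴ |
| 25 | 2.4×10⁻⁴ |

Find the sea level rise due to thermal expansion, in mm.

Layer 1 at 25 °C → α = 2.4×10⁻⁴ K⁻¹
Layer 2 at 17 °C → α = 1.9×10⁻⁴ K⁻¹
Layer 3 at 8.2 °C → α = 1.3×10⁻⁴ K⁻¹
Layer 4 at 2 °C → α = 0.89×10⁻⁴ K⁻¹
2.4×10⁻⁴ × 68 × 1.2 = 0.019584 m
Layer 2: 630 × 1.1 × 1.9×10⁻⁴ = 0.13167 m
698–1018 m: 1.3×10⁻⁴ × 0.47 × 320 = 0.019552 m
1018–2618 m: 0.89×10⁻⁴ × 1600 × 0.41 = 0.058384 m
Δh = 0.019584 + 0.13167 + 0.019552 + 0.058384 = 0.22919 m

Δh = 230 mm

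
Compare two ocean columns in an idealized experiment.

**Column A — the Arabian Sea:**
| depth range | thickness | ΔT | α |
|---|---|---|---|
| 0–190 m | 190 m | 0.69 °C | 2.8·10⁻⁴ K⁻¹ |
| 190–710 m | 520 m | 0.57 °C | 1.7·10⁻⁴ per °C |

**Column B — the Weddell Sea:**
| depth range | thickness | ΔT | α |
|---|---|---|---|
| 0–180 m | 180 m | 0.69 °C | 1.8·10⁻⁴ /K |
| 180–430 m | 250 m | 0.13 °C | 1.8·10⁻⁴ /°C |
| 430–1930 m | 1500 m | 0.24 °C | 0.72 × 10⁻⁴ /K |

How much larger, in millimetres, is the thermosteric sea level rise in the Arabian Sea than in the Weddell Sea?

A Layer 1: 190 × 0.69 × 2.8×10⁻⁴ = 0.036708 m
A Layer 2: 1.7×10⁻⁴ × 520 × 0.57 = 0.050388 m
A total: 0.087096 m
B 1.8×10⁻⁴ × 0.69 × 180 = 0.022356 m
B 180–430 m: 1.8×10⁻⁴ × 0.13 × 250 = 0.00585 m
B 430–1930 m: 0.72×10⁻⁴ × 1500 × 0.24 = 0.02592 m
B total: 0.054126 m
Difference: 0.087096 − 0.054126 = 0.03297 m

Δh_A − Δh_B ≈ 33.0 mm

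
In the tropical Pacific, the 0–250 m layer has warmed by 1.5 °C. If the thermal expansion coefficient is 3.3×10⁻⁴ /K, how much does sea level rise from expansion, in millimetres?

Δh = αΔT·H = 3.3×10⁻⁴ × 1.5 × 250 = 0.12375 m

Δh = 124 mm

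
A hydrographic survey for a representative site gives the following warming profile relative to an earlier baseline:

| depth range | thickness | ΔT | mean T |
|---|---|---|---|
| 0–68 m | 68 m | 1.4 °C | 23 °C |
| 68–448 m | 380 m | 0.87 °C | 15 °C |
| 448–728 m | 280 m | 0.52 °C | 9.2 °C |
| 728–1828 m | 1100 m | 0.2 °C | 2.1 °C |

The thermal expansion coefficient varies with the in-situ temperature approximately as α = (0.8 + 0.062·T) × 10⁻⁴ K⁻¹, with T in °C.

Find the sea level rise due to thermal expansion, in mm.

Layer 1: α = (0.8 + 0.062×23)×10⁻⁴ = 2.226×10⁻⁴ K⁻¹
Layer 2: α = (0.8 + 0.062×15)×10⁻⁴ = 1.73×10⁻⁴ K⁻¹
Layer 3: α = (0.8 + 0.062×9.2)×10⁻⁴ = 1.3704×10⁻⁴ K⁻¹
Layer 4: α = (0.8 + 0.062×2.1)×10⁻⁴ = 0.9302×10⁻⁴ K⁻¹
1.4 × 68 × 2.226×10⁻⁴ = 0.02119152 m
Layer 2: 380 × 1.73×10⁻⁴ × 0.87 = 0.0571938 m
Layer 3: 280 × 0.52 × 1.3704×10⁻⁴ = 0.019953024 m
Layer 4: 0.9302×10⁻⁴ × 0.2 × 1100 = 0.0204644 m
Δh = 0.02119152 + 0.0571938 + 0.019953024 + 0.0204644 = 0.118802744 m

120 mm of thermosteric rise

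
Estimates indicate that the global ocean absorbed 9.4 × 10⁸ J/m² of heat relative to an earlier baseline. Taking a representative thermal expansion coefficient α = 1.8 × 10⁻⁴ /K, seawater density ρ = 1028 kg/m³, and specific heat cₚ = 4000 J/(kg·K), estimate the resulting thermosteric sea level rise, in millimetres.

41.1 mm

Δh = αQ/(ρcₚ) = 1.8×10⁻⁴ × 9.4×10⁸ / (1028 × 4000) ≈ 0.041148 m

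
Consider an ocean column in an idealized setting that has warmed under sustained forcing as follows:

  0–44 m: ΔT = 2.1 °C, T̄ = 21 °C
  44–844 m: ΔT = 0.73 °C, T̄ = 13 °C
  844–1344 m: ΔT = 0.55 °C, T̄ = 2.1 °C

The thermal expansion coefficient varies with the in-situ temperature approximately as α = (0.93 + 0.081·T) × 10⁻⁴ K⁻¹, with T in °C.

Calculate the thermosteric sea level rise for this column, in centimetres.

Layer 1: α = (0.93 + 0.081×21)×10⁻⁴ = 2.631×10⁻⁴ K⁻¹
Layer 2: α = (0.93 + 0.081×13)×10⁻⁴ = 1.983×10⁻⁴ K⁻¹
Layer 3: α = (0.93 + 0.081×2.1)×10⁻⁴ = 1.1001×10⁻⁴ K⁻¹
44 × 2.1 × 2.631×10⁻⁴ = 0.02431044 m
Layer 2: 1.983×10⁻⁴ × 800 × 0.73 = 0.1158072 m
844–1344 m: 0.55 × 500 × 1.1001×10⁻⁴ = 0.03025275 m
Δh = 0.02431044 + 0.1158072 + 0.03025275 = 0.17037039 m ≈ 17.0 cm

17.0 cm of thermosteric rise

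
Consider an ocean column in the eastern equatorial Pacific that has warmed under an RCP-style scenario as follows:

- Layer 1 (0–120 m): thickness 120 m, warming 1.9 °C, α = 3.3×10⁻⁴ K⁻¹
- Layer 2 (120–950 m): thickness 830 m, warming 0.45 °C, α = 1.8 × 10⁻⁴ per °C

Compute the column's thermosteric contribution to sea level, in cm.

14.2 cm

3.3×10⁻⁴ × 1.9 × 120 = 0.07524 m
120–950 m: 830 × 0.45 × 1.8×10⁻⁴ = 0.06723 m
Δh = 0.07524 + 0.06723 = 0.14247 m ≈ 14.2 cm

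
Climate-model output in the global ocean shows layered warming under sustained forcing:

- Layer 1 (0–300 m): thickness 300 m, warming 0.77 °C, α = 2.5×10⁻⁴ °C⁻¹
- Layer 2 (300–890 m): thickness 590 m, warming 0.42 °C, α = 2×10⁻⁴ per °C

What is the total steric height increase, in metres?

Δh = 0.11 m

0.77 × 300 × 2.5×10⁻⁴ = 0.05775 m
2×10⁻⁴ × 0.42 × 590 = 0.04956 m
Δh = 0.05775 + 0.04956 = 0.10731 m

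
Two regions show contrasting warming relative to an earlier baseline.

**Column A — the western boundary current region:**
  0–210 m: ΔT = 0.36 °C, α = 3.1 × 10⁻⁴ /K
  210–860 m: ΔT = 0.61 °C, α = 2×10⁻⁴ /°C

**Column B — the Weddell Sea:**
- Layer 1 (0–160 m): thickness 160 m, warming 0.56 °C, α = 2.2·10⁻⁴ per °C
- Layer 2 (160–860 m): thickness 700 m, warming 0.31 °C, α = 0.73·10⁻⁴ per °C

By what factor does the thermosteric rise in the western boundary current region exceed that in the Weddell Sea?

2.89

A 0.36 × 210 × 3.1×10⁻⁴ = 0.023436 m
A 210–860 m: 2×10⁻⁴ × 0.61 × 650 = 0.07930 m
A total: 0.102736 m
B Layer 1: 0.56 × 2.2×10⁻⁴ × 160 = 0.019712 m
B 160–860 m: 0.31 × 0.73×10⁻⁴ × 700 = 0.015841 m
B total: 0.035553 m
Ratio: 0.102736 / 0.035553 ≈ 2.890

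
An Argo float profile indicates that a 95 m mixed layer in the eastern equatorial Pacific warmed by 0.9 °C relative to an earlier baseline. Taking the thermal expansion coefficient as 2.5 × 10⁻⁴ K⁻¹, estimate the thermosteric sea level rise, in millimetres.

21 mm

Δh = αΔT·H = 2.5×10⁻⁴ × 0.9 × 95 = 0.021375 m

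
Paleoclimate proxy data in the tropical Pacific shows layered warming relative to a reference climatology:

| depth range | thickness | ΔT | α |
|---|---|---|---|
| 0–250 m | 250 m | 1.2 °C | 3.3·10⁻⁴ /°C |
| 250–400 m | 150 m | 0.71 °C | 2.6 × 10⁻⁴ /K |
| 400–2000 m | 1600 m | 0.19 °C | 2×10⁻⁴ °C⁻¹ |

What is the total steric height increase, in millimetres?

187 mm of thermosteric rise

0–250 m: 3.3×10⁻⁴ × 1.2 × 250 = 0.09900 m
0.71 × 2.6×10⁻⁴ × 150 = 0.02769 m
2×10⁻⁴ × 0.19 × 1600 = 0.06080 m
Δh = 0.09900 + 0.02769 + 0.06080 = 0.18749 m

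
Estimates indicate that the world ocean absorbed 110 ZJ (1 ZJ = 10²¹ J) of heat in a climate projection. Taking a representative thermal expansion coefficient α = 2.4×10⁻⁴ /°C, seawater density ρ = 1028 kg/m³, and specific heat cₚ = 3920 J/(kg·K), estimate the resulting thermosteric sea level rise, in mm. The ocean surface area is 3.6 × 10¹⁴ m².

Per unit area: Q = 110×10²¹ / (3.6×10¹⁴) ≈ 3.056×10⁸ J/m²
Δh = αQ/(ρcₚ) = 2.4×10⁻⁴ × 3.056×10⁸ / (1028 × 3920) ≈ 0.018201 m

Δh = 18 mm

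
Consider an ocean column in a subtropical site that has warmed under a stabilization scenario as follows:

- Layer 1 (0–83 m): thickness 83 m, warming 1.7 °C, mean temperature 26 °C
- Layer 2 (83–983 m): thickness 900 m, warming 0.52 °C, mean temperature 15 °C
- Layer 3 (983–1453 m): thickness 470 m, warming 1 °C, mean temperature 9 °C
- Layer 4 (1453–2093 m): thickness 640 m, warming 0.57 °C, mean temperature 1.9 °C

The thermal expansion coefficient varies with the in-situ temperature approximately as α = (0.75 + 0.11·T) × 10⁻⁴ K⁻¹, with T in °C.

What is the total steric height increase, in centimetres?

Δh ≈ 28.0 cm

Layer 1: α = (0.75 + 0.11×26)×10⁻⁴ = 3.61×10⁻⁴ K⁻¹
Layer 2: α = (0.75 + 0.11×15)×10⁻⁴ = 2.4×10⁻⁴ K⁻¹
Layer 3: α = (0.75 + 0.11×9)×10⁻⁴ = 1.74×10⁻⁴ K⁻¹
Layer 4: α = (0.75 + 0.11×1.9)×10⁻⁴ = 0.959×10⁻⁴ K⁻¹
Layer 1: 1.7 × 3.61×10⁻⁴ × 83 = 0.0509371 m
Layer 2: 2.4×10⁻⁴ × 0.52 × 900 = 0.11232 m
Layer 3: 1 × 470 × 1.74×10⁻⁴ = 0.08178 m
Layer 4: 0.959×10⁻⁴ × 640 × 0.57 = 0.03498432 m
Δh = 0.0509371 + 0.11232 + 0.08178 + 0.03498432 = 0.28002142 m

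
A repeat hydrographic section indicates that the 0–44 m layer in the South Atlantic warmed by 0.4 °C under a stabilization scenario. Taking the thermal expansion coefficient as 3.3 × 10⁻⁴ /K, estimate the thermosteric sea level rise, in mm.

Δh = αΔT·H = 3.3×10⁻⁴ × 0.4 × 44 = 0.005808 m

5.81 mm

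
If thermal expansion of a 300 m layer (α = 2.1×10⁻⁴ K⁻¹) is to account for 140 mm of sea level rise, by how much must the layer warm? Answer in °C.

ΔT = Δh/(αH) = 0.14 / (2.1×10⁻⁴ × 300) ≈ 2.222 °C

ΔT ≈ 2.22 °C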